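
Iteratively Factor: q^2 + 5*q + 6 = (q + 2)*(q + 3)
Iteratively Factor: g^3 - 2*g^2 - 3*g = (g)*(g^2 - 2*g - 3) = g*(g + 1)*(g - 3)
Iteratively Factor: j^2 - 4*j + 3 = (j - 3)*(j - 1)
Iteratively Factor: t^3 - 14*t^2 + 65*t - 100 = (t - 5)*(t^2 - 9*t + 20) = (t - 5)*(t - 4)*(t - 5)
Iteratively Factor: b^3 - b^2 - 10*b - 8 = (b - 4)*(b^2 + 3*b + 2) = (b - 4)*(b + 1)*(b + 2)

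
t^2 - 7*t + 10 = (t - 5)*(t - 2)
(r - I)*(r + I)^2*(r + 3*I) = r^4 + 4*I*r^3 - 2*r^2 + 4*I*r - 3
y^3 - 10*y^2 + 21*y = y*(y - 7)*(y - 3)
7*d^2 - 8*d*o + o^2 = (-7*d + o)*(-d + o)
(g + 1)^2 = g^2 + 2*g + 1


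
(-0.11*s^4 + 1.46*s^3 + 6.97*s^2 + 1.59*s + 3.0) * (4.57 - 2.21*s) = 0.2431*s^5 - 3.7293*s^4 - 8.7315*s^3 + 28.339*s^2 + 0.636300000000001*s + 13.71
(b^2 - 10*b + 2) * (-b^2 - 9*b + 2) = -b^4 + b^3 + 90*b^2 - 38*b + 4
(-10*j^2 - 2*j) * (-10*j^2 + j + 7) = 100*j^4 + 10*j^3 - 72*j^2 - 14*j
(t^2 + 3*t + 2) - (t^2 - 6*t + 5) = 9*t - 3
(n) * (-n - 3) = -n^2 - 3*n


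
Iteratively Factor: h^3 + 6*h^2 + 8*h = (h + 2)*(h^2 + 4*h) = (h + 2)*(h + 4)*(h)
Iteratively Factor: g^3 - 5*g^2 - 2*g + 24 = (g - 4)*(g^2 - g - 6) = (g - 4)*(g - 3)*(g + 2)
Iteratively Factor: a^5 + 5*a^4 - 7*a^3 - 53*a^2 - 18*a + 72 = (a - 3)*(a^4 + 8*a^3 + 17*a^2 - 2*a - 24) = (a - 3)*(a - 1)*(a^3 + 9*a^2 + 26*a + 24) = (a - 3)*(a - 1)*(a + 3)*(a^2 + 6*a + 8) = (a - 3)*(a - 1)*(a + 2)*(a + 3)*(a + 4)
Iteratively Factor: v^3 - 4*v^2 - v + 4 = (v - 1)*(v^2 - 3*v - 4) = (v - 4)*(v - 1)*(v + 1)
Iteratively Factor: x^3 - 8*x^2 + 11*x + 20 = (x - 4)*(x^2 - 4*x - 5) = (x - 4)*(x + 1)*(x - 5)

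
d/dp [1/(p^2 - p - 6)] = (1 - 2*p)/(-p^2 + p + 6)^2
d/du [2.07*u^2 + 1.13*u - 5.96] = 4.14*u + 1.13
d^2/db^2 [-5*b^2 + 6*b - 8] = -10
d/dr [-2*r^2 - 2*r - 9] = -4*r - 2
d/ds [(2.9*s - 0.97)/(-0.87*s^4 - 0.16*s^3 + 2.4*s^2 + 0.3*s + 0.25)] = (7.569*s^4 - 2.4476*s^3 - 7.4256*s^2 + 4.656*s + 1.016)/(0.7569*s^8 + 0.2784*s^7 - 4.1504*s^6 - 1.29*s^5 + 5.229*s^4 + 1.36*s^3 + 1.29*s^2 + 0.15*s + 0.0625)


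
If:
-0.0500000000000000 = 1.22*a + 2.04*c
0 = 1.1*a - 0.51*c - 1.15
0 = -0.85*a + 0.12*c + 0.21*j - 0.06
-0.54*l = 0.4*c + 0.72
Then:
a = 0.81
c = -0.51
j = 3.85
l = -0.96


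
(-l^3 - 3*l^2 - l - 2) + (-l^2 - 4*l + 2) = -l^3 - 4*l^2 - 5*l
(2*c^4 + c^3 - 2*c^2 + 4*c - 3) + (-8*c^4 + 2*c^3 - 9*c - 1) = -6*c^4 + 3*c^3 - 2*c^2 - 5*c - 4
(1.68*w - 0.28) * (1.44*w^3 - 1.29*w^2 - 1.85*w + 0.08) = 2.4192*w^4 - 2.5704*w^3 - 2.7468*w^2 + 0.6524*w - 0.0224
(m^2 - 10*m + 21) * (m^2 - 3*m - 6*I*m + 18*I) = m^4 - 13*m^3 - 6*I*m^3 + 51*m^2 + 78*I*m^2 - 63*m - 306*I*m + 378*I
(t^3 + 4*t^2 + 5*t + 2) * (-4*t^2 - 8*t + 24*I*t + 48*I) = -4*t^5 - 24*t^4 + 24*I*t^4 - 52*t^3 + 144*I*t^3 - 48*t^2 + 312*I*t^2 - 16*t + 288*I*t + 96*I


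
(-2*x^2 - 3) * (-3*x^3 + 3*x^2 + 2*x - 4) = 6*x^5 - 6*x^4 + 5*x^3 - x^2 - 6*x + 12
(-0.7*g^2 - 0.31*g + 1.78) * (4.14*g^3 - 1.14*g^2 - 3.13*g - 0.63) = -2.898*g^5 - 0.4854*g^4 + 9.9136*g^3 - 0.6179*g^2 - 5.3761*g - 1.1214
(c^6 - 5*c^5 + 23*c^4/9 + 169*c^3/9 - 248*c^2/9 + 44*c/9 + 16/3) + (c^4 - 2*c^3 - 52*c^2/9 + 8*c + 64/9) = c^6 - 5*c^5 + 32*c^4/9 + 151*c^3/9 - 100*c^2/3 + 116*c/9 + 112/9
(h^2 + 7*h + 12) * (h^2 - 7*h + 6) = h^4 - 31*h^2 - 42*h + 72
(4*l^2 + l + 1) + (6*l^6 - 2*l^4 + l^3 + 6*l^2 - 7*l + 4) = 6*l^6 - 2*l^4 + l^3 + 10*l^2 - 6*l + 5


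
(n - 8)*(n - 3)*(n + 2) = n^3 - 9*n^2 + 2*n + 48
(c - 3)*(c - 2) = c^2 - 5*c + 6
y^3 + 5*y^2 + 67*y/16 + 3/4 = (y + 1/4)*(y + 3/4)*(y + 4)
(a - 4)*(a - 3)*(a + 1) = a^3 - 6*a^2 + 5*a + 12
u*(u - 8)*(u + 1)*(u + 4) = u^4 - 3*u^3 - 36*u^2 - 32*u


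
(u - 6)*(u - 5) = u^2 - 11*u + 30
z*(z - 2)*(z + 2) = z^3 - 4*z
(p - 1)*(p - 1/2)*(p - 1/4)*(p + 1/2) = p^4 - 5*p^3/4 + 5*p/16 - 1/16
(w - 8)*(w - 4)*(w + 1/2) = w^3 - 23*w^2/2 + 26*w + 16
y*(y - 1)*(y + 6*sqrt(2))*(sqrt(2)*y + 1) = sqrt(2)*y^4 - sqrt(2)*y^3 + 13*y^3 - 13*y^2 + 6*sqrt(2)*y^2 - 6*sqrt(2)*y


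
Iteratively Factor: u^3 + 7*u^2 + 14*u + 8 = (u + 4)*(u^2 + 3*u + 2) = (u + 2)*(u + 4)*(u + 1)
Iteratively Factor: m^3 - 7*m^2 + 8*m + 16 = (m - 4)*(m^2 - 3*m - 4) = (m - 4)*(m + 1)*(m - 4)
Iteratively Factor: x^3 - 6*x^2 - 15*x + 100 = (x - 5)*(x^2 - x - 20) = (x - 5)*(x + 4)*(x - 5)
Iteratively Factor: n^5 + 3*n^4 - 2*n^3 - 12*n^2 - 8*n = (n)*(n^4 + 3*n^3 - 2*n^2 - 12*n - 8) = n*(n - 2)*(n^3 + 5*n^2 + 8*n + 4) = n*(n - 2)*(n + 2)*(n^2 + 3*n + 2) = n*(n - 2)*(n + 2)^2*(n + 1)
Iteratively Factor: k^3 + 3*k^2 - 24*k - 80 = (k + 4)*(k^2 - k - 20) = (k + 4)^2*(k - 5)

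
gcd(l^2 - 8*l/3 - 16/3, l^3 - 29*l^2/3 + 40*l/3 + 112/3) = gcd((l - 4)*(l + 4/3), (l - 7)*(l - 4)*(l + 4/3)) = l^2 - 8*l/3 - 16/3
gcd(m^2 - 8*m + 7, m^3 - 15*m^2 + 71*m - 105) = m - 7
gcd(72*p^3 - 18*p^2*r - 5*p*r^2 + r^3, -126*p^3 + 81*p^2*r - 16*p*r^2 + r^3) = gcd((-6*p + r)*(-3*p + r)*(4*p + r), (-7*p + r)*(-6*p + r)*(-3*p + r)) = 18*p^2 - 9*p*r + r^2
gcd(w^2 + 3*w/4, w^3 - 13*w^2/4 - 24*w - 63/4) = w + 3/4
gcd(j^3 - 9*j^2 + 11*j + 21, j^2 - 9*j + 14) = j - 7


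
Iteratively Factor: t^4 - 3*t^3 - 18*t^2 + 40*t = (t)*(t^3 - 3*t^2 - 18*t + 40) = t*(t - 2)*(t^2 - t - 20) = t*(t - 2)*(t + 4)*(t - 5)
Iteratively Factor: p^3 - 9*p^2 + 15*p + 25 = (p - 5)*(p^2 - 4*p - 5) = (p - 5)*(p + 1)*(p - 5)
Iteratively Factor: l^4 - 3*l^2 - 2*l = (l)*(l^3 - 3*l - 2) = l*(l + 1)*(l^2 - l - 2) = l*(l - 2)*(l + 1)*(l + 1)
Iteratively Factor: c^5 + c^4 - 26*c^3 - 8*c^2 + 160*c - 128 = (c - 4)*(c^4 + 5*c^3 - 6*c^2 - 32*c + 32) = (c - 4)*(c + 4)*(c^3 + c^2 - 10*c + 8) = (c - 4)*(c - 2)*(c + 4)*(c^2 + 3*c - 4) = (c - 4)*(c - 2)*(c - 1)*(c + 4)*(c + 4)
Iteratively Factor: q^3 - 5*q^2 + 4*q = (q)*(q^2 - 5*q + 4) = q*(q - 1)*(q - 4)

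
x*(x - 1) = x^2 - x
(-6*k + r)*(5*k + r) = -30*k^2 - k*r + r^2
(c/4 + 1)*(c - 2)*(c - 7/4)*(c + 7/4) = c^4/4 + c^3/2 - 177*c^2/64 - 49*c/32 + 49/8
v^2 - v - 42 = (v - 7)*(v + 6)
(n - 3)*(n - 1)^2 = n^3 - 5*n^2 + 7*n - 3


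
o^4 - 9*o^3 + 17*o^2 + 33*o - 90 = (o - 5)*(o - 3)^2*(o + 2)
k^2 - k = k*(k - 1)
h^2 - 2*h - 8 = (h - 4)*(h + 2)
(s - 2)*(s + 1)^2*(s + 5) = s^4 + 5*s^3 - 3*s^2 - 17*s - 10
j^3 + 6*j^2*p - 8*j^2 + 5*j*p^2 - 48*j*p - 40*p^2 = (j - 8)*(j + p)*(j + 5*p)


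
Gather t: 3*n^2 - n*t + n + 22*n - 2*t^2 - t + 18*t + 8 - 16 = 3*n^2 + 23*n - 2*t^2 + t*(17 - n) - 8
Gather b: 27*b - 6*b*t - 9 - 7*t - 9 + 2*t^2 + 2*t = b*(27 - 6*t) + 2*t^2 - 5*t - 18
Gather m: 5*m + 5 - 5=5*m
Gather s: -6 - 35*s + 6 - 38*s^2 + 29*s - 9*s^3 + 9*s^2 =-9*s^3 - 29*s^2 - 6*s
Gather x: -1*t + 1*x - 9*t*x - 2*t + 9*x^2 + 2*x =-3*t + 9*x^2 + x*(3 - 9*t)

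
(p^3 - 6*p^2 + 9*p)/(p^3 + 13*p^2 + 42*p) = (p^2 - 6*p + 9)/(p^2 + 13*p + 42)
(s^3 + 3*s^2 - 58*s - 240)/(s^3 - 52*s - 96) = (s + 5)/(s + 2)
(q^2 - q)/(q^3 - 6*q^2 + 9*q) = (q - 1)/(q^2 - 6*q + 9)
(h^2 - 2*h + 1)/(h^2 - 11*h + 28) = (h^2 - 2*h + 1)/(h^2 - 11*h + 28)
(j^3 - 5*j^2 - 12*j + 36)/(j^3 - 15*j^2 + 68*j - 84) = (j + 3)/(j - 7)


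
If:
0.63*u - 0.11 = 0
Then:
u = 0.17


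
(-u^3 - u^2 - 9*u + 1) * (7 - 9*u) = 9*u^4 + 2*u^3 + 74*u^2 - 72*u + 7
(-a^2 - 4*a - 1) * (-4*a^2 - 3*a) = 4*a^4 + 19*a^3 + 16*a^2 + 3*a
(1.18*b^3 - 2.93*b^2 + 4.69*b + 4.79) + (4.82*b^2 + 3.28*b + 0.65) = 1.18*b^3 + 1.89*b^2 + 7.97*b + 5.44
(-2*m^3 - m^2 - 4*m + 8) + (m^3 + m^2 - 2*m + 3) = -m^3 - 6*m + 11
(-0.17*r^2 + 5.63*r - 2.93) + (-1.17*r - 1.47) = -0.17*r^2 + 4.46*r - 4.4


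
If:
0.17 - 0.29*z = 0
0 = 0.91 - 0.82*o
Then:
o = 1.11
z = 0.59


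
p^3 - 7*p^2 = p^2*(p - 7)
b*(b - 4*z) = b^2 - 4*b*z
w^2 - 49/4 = (w - 7/2)*(w + 7/2)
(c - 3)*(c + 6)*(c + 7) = c^3 + 10*c^2 + 3*c - 126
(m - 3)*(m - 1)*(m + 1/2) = m^3 - 7*m^2/2 + m + 3/2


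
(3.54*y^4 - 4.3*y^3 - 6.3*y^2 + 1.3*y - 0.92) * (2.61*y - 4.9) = 9.2394*y^5 - 28.569*y^4 + 4.627*y^3 + 34.263*y^2 - 8.7712*y + 4.508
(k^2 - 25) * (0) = 0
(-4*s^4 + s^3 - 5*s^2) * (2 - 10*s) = 40*s^5 - 18*s^4 + 52*s^3 - 10*s^2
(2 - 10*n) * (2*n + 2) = -20*n^2 - 16*n + 4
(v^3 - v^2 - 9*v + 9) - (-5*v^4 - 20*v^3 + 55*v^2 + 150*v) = 5*v^4 + 21*v^3 - 56*v^2 - 159*v + 9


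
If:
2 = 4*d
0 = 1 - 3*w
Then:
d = 1/2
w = 1/3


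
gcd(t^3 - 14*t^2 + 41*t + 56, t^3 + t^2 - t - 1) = t + 1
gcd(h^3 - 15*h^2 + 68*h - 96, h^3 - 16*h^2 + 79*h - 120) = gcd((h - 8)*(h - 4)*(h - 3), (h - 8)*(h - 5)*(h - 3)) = h^2 - 11*h + 24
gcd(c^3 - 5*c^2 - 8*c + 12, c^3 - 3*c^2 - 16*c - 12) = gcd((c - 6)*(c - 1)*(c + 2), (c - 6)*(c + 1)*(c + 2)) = c^2 - 4*c - 12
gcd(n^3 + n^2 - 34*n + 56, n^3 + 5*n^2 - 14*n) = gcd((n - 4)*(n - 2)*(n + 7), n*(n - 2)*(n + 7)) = n^2 + 5*n - 14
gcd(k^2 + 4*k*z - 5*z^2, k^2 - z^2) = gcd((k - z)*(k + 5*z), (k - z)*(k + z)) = -k + z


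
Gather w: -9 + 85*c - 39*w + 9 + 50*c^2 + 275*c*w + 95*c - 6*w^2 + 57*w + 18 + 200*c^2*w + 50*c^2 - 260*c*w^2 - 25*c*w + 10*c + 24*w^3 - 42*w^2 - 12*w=100*c^2 + 190*c + 24*w^3 + w^2*(-260*c - 48) + w*(200*c^2 + 250*c + 6) + 18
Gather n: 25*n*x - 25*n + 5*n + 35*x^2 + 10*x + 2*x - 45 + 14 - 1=n*(25*x - 20) + 35*x^2 + 12*x - 32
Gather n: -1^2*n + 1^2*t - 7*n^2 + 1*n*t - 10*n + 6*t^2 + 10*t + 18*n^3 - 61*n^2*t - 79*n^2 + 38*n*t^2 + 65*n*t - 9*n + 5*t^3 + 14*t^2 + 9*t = 18*n^3 + n^2*(-61*t - 86) + n*(38*t^2 + 66*t - 20) + 5*t^3 + 20*t^2 + 20*t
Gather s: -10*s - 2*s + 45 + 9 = 54 - 12*s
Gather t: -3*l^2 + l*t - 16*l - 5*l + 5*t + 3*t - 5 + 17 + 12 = -3*l^2 - 21*l + t*(l + 8) + 24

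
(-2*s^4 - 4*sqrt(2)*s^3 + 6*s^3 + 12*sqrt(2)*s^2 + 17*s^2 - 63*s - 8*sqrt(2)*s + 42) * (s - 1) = -2*s^5 - 4*sqrt(2)*s^4 + 8*s^4 + 11*s^3 + 16*sqrt(2)*s^3 - 80*s^2 - 20*sqrt(2)*s^2 + 8*sqrt(2)*s + 105*s - 42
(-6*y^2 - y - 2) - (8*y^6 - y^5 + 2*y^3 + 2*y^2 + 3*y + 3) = -8*y^6 + y^5 - 2*y^3 - 8*y^2 - 4*y - 5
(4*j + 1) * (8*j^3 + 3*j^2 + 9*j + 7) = 32*j^4 + 20*j^3 + 39*j^2 + 37*j + 7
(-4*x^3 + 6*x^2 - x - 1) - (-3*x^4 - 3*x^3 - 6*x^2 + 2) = 3*x^4 - x^3 + 12*x^2 - x - 3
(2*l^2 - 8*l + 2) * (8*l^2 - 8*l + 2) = 16*l^4 - 80*l^3 + 84*l^2 - 32*l + 4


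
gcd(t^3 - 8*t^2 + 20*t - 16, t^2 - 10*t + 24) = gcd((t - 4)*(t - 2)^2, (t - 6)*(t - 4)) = t - 4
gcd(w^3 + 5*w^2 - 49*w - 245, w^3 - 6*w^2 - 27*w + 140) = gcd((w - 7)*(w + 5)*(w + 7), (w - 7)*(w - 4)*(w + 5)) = w^2 - 2*w - 35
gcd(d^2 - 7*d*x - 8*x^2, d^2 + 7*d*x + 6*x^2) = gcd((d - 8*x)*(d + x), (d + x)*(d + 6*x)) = d + x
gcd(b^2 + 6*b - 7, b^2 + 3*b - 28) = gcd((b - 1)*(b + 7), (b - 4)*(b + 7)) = b + 7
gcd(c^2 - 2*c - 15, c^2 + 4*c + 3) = c + 3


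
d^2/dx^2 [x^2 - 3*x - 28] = 2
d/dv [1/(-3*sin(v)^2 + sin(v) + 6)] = (6*sin(v) - 1)*cos(v)/(-3*sin(v)^2 + sin(v) + 6)^2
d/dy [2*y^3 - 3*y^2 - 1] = 6*y*(y - 1)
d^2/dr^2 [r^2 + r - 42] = 2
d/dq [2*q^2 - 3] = 4*q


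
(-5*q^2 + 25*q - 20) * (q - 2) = -5*q^3 + 35*q^2 - 70*q + 40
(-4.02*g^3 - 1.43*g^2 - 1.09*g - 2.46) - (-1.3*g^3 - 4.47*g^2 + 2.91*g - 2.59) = -2.72*g^3 + 3.04*g^2 - 4.0*g + 0.13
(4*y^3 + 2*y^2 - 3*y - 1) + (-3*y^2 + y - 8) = 4*y^3 - y^2 - 2*y - 9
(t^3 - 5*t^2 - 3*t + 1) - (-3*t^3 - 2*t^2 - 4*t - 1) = 4*t^3 - 3*t^2 + t + 2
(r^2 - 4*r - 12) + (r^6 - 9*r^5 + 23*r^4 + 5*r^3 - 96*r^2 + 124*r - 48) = r^6 - 9*r^5 + 23*r^4 + 5*r^3 - 95*r^2 + 120*r - 60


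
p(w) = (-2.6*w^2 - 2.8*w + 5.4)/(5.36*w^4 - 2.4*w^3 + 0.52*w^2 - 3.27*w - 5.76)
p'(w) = (-5.2*w - 2.8)/(5.36*w^4 - 2.4*w^3 + 0.52*w^2 - 3.27*w - 5.76) + (-2.6*w^2 - 2.8*w + 5.4)*(-21.44*w^3 + 7.2*w^2 - 1.04*w + 3.27)/(5.36*w^4 - 2.4*w^3 + 0.52*w^2 - 3.27*w - 5.76)^2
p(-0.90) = 2.03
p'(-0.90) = 18.77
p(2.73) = -0.09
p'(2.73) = 0.07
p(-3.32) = -0.02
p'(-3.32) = -0.00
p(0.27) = -0.67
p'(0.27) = 0.95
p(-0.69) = -4.86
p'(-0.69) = 55.52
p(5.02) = -0.02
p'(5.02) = 0.01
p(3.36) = -0.06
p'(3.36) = 0.04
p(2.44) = -0.12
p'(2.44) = 0.11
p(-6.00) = -0.01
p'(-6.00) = -0.00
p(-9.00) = -0.00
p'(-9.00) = -0.00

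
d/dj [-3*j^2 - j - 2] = -6*j - 1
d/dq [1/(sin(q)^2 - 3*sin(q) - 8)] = (3 - 2*sin(q))*cos(q)/(3*sin(q) + cos(q)^2 + 7)^2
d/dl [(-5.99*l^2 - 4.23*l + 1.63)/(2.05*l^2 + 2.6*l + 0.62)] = (-6.9025*l^2 - 14.1106*l - 6.8606)/(4.2025*l^4 + 10.66*l^3 + 9.302*l^2 + 3.224*l + 0.3844)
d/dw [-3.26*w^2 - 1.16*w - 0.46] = -6.52*w - 1.16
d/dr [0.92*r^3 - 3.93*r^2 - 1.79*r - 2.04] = 2.76*r^2 - 7.86*r - 1.79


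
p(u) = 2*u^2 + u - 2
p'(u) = 4*u + 1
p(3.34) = 23.65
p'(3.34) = 14.36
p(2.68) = 15.04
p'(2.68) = 11.72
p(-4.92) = 41.49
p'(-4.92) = -18.68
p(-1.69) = 2.02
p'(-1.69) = -5.76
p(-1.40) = 0.52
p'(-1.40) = -4.60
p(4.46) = 42.24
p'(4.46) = 18.84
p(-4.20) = 29.08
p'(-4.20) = -15.80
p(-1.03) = -0.91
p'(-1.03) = -3.12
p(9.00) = 169.00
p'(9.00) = 37.00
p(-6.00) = 64.00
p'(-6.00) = -23.00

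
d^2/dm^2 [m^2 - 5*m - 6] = 2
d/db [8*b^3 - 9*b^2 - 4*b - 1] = 24*b^2 - 18*b - 4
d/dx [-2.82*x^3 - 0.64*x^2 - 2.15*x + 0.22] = -8.46*x^2 - 1.28*x - 2.15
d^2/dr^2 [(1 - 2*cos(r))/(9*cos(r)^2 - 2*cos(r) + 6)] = 4*(-729*(1 - cos(2*r))^2*cos(r) + 144*(1 - cos(2*r))^2 + 339*cos(r) - 146*cos(2*r) - 189*cos(3*r) + 162*cos(5*r) - 426)/(4*cos(r) - 9*cos(2*r) - 21)^3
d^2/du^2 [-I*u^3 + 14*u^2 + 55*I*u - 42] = -6*I*u + 28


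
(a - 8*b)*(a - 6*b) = a^2 - 14*a*b + 48*b^2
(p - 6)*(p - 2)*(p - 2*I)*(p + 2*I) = p^4 - 8*p^3 + 16*p^2 - 32*p + 48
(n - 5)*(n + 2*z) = n^2 + 2*n*z - 5*n - 10*z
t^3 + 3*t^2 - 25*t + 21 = (t - 3)*(t - 1)*(t + 7)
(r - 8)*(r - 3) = r^2 - 11*r + 24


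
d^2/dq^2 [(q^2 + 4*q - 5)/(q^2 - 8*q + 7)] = 24/(q^3 - 21*q^2 + 147*q - 343)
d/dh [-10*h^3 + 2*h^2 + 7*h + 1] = -30*h^2 + 4*h + 7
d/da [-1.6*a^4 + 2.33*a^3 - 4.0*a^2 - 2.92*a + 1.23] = -6.4*a^3 + 6.99*a^2 - 8.0*a - 2.92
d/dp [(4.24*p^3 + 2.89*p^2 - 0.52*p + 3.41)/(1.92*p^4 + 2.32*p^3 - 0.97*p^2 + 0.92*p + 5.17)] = (-8.1408*p^6 - 11.0976*p^5 - 7.8224*p^4 - 15.9744*p^3 + 44.1832*p^2 + 36.498*p - 5.8256)/(3.6864*p^8 + 8.9088*p^7 + 1.6576*p^6 - 0.968*p^5 + 25.0625*p^4 + 22.204*p^3 - 9.1834*p^2 + 9.5128*p + 26.7289)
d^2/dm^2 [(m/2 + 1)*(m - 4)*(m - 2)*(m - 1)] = 3*m*(2*m - 5)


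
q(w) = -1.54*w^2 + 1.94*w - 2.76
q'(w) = 1.94 - 3.08*w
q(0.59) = -2.15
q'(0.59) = 0.12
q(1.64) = -3.72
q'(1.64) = -3.11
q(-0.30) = -3.48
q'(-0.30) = 2.86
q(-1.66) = -10.22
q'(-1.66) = 7.05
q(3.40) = -13.97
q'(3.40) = -8.53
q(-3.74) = -31.56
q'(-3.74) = 13.46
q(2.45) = -7.25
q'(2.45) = -5.61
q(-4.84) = -48.23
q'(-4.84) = 16.85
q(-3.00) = -22.44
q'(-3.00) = 11.18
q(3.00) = -10.80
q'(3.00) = -7.30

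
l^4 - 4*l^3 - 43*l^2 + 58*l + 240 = (l - 8)*(l - 3)*(l + 2)*(l + 5)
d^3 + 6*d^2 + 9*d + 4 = (d + 1)^2*(d + 4)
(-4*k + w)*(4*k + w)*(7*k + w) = -112*k^3 - 16*k^2*w + 7*k*w^2 + w^3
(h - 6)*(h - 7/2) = h^2 - 19*h/2 + 21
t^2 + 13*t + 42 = (t + 6)*(t + 7)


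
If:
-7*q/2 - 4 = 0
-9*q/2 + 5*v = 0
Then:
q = -8/7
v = -36/35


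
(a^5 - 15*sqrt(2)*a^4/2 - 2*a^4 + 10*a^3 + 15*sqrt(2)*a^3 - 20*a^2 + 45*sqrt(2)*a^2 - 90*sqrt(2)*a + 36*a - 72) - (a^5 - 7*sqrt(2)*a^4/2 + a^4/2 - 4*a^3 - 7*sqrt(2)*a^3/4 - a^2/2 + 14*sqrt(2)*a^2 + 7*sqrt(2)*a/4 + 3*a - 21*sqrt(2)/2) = -4*sqrt(2)*a^4 - 5*a^4/2 + 14*a^3 + 67*sqrt(2)*a^3/4 - 39*a^2/2 + 31*sqrt(2)*a^2 - 367*sqrt(2)*a/4 + 33*a - 72 + 21*sqrt(2)/2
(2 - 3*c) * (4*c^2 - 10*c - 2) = -12*c^3 + 38*c^2 - 14*c - 4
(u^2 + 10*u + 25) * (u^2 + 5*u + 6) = u^4 + 15*u^3 + 81*u^2 + 185*u + 150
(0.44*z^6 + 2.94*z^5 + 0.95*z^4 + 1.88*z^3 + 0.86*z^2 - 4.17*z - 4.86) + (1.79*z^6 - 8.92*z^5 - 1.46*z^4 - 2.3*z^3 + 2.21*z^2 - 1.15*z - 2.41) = 2.23*z^6 - 5.98*z^5 - 0.51*z^4 - 0.42*z^3 + 3.07*z^2 - 5.32*z - 7.27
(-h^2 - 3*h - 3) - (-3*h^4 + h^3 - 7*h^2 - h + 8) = 3*h^4 - h^3 + 6*h^2 - 2*h - 11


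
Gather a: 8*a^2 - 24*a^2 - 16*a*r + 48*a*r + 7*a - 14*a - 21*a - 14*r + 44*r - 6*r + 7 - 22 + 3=-16*a^2 + a*(32*r - 28) + 24*r - 12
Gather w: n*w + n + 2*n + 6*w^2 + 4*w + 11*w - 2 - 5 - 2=3*n + 6*w^2 + w*(n + 15) - 9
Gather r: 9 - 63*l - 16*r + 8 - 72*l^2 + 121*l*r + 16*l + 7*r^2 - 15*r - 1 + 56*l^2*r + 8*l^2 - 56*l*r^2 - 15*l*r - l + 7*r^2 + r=-64*l^2 - 48*l + r^2*(14 - 56*l) + r*(56*l^2 + 106*l - 30) + 16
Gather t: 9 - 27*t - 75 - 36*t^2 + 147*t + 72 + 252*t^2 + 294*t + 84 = 216*t^2 + 414*t + 90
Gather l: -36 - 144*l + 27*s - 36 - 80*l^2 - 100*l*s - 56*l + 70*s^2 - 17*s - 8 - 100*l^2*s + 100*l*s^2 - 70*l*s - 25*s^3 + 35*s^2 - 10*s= l^2*(-100*s - 80) + l*(100*s^2 - 170*s - 200) - 25*s^3 + 105*s^2 - 80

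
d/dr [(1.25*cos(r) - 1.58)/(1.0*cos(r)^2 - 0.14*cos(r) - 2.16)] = (1.25*cos(r)^2 - 3.16*cos(r) + 2.9212)*sin(r)/(1.0*cos(r)^4 - 0.28*cos(r)^3 - 4.3004*cos(r)^2 + 0.6048*cos(r) + 4.6656)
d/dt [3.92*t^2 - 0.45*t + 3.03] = 7.84*t - 0.45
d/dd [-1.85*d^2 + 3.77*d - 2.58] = 3.77 - 3.7*d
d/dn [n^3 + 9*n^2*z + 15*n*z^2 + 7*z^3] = 3*n^2 + 18*n*z + 15*z^2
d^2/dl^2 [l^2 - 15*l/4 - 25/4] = 2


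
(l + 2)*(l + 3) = l^2 + 5*l + 6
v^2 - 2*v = v*(v - 2)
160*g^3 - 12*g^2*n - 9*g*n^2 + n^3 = (-8*g + n)*(-5*g + n)*(4*g + n)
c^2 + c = c*(c + 1)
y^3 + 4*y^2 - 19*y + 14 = (y - 2)*(y - 1)*(y + 7)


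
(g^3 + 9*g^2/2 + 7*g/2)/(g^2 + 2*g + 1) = g*(2*g + 7)/(2*(g + 1))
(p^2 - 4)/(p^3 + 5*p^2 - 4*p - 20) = 1/(p + 5)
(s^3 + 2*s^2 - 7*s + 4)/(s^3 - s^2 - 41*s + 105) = (s^3 + 2*s^2 - 7*s + 4)/(s^3 - s^2 - 41*s + 105)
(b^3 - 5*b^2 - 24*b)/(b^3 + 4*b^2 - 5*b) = (b^2 - 5*b - 24)/(b^2 + 4*b - 5)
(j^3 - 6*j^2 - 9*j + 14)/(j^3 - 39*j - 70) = (j - 1)/(j + 5)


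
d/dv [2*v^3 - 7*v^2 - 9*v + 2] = 6*v^2 - 14*v - 9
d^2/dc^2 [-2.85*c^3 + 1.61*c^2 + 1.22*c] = 3.22 - 17.1*c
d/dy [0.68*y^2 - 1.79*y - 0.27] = 1.36*y - 1.79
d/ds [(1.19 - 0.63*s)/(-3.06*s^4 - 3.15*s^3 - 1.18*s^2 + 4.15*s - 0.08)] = (-5.7834*s^4 + 10.5966*s^3 + 10.5021*s^2 + 2.8084*s - 4.8881)/(9.3636*s^8 + 19.278*s^7 + 17.1441*s^6 - 17.964*s^5 - 24.263*s^4 - 9.29*s^3 + 17.4113*s^2 - 0.664*s + 0.0064)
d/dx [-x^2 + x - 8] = 1 - 2*x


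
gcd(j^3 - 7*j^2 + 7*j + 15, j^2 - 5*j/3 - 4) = j - 3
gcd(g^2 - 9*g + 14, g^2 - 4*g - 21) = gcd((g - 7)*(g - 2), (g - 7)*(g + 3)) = g - 7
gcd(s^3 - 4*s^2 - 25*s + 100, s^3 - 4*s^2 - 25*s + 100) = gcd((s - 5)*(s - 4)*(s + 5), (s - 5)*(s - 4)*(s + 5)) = s^3 - 4*s^2 - 25*s + 100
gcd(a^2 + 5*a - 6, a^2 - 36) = a + 6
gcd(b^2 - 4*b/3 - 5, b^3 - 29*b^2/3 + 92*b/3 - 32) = b - 3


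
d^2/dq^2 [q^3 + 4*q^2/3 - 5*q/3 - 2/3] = 6*q + 8/3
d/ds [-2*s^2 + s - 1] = 1 - 4*s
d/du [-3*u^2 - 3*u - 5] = -6*u - 3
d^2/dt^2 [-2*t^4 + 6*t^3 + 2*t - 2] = 12*t*(3 - 2*t)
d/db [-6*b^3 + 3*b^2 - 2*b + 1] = -18*b^2 + 6*b - 2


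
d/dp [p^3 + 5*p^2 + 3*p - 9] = 3*p^2 + 10*p + 3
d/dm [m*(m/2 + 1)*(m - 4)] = 3*m^2/2 - 2*m - 4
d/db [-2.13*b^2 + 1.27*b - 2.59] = 1.27 - 4.26*b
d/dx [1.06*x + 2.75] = 1.06000000000000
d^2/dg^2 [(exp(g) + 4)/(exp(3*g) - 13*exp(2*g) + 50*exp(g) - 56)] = (4*exp(6*g) - 3*exp(5*g) - 603*exp(4*g) + 4482*exp(3*g) - 10152*exp(2*g) + 1152*exp(g) + 14336)*exp(g)/(exp(9*g) - 39*exp(8*g) + 657*exp(7*g) - 6265*exp(6*g) + 37218*exp(5*g) - 142692*exp(4*g) + 352808*exp(3*g) - 542304*exp(2*g) + 470400*exp(g) - 175616)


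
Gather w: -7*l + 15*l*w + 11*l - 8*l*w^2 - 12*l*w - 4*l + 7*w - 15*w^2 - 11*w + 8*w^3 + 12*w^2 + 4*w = 3*l*w + 8*w^3 + w^2*(-8*l - 3)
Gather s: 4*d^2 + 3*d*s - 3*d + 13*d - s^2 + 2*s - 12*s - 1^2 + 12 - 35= 4*d^2 + 10*d - s^2 + s*(3*d - 10) - 24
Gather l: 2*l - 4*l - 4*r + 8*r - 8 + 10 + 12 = -2*l + 4*r + 14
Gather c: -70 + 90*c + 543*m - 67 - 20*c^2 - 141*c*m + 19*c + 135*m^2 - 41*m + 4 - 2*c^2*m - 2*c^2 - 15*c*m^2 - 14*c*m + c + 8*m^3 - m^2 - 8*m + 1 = c^2*(-2*m - 22) + c*(-15*m^2 - 155*m + 110) + 8*m^3 + 134*m^2 + 494*m - 132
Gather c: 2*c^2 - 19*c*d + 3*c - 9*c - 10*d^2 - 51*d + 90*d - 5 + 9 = 2*c^2 + c*(-19*d - 6) - 10*d^2 + 39*d + 4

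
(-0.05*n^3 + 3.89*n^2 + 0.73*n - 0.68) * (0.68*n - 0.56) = -0.034*n^4 + 2.6732*n^3 - 1.682*n^2 - 0.8712*n + 0.3808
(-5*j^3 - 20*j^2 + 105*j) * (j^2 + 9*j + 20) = -5*j^5 - 65*j^4 - 175*j^3 + 545*j^2 + 2100*j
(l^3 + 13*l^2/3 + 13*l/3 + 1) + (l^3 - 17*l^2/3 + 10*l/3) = 2*l^3 - 4*l^2/3 + 23*l/3 + 1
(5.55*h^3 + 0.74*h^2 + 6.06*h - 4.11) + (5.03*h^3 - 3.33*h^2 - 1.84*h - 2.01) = 10.58*h^3 - 2.59*h^2 + 4.22*h - 6.12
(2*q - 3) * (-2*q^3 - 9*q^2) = -4*q^4 - 12*q^3 + 27*q^2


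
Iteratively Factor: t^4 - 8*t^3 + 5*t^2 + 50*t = (t + 2)*(t^3 - 10*t^2 + 25*t) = (t - 5)*(t + 2)*(t^2 - 5*t) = (t - 5)^2*(t + 2)*(t)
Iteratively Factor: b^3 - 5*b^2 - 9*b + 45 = (b - 3)*(b^2 - 2*b - 15) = (b - 3)*(b + 3)*(b - 5)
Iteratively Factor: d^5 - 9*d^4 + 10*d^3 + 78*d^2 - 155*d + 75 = (d - 5)*(d^4 - 4*d^3 - 10*d^2 + 28*d - 15) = (d - 5)*(d - 1)*(d^3 - 3*d^2 - 13*d + 15) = (d - 5)^2*(d - 1)*(d^2 + 2*d - 3) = (d - 5)^2*(d - 1)^2*(d + 3)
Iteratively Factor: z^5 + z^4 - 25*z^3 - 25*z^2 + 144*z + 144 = (z - 3)*(z^4 + 4*z^3 - 13*z^2 - 64*z - 48) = (z - 3)*(z + 3)*(z^3 + z^2 - 16*z - 16) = (z - 3)*(z + 3)*(z + 4)*(z^2 - 3*z - 4) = (z - 4)*(z - 3)*(z + 3)*(z + 4)*(z + 1)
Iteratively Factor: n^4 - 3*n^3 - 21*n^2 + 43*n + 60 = (n + 4)*(n^3 - 7*n^2 + 7*n + 15) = (n - 3)*(n + 4)*(n^2 - 4*n - 5) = (n - 3)*(n + 1)*(n + 4)*(n - 5)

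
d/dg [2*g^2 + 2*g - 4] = 4*g + 2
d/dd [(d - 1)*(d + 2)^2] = 3*d*(d + 2)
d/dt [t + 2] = 1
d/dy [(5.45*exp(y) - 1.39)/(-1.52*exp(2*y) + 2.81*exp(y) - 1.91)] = (8.284*exp(2*y) - 4.2256*exp(y) - 6.5036)*exp(y)/(2.3104*exp(4*y) - 8.5424*exp(3*y) + 13.7025*exp(2*y) - 10.7342*exp(y) + 3.6481)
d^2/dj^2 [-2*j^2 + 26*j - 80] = -4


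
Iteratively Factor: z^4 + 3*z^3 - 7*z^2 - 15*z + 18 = (z + 3)*(z^3 - 7*z + 6) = (z - 1)*(z + 3)*(z^2 + z - 6) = (z - 2)*(z - 1)*(z + 3)*(z + 3)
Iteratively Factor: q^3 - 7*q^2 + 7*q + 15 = (q + 1)*(q^2 - 8*q + 15) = (q - 5)*(q + 1)*(q - 3)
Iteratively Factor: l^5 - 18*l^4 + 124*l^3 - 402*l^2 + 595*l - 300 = (l - 3)*(l^4 - 15*l^3 + 79*l^2 - 165*l + 100) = (l - 5)*(l - 3)*(l^3 - 10*l^2 + 29*l - 20) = (l - 5)*(l - 3)*(l - 1)*(l^2 - 9*l + 20) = (l - 5)^2*(l - 3)*(l - 1)*(l - 4)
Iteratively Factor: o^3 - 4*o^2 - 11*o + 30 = (o - 2)*(o^2 - 2*o - 15) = (o - 2)*(o + 3)*(o - 5)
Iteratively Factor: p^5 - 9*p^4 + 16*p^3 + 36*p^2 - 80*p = (p)*(p^4 - 9*p^3 + 16*p^2 + 36*p - 80) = p*(p - 2)*(p^3 - 7*p^2 + 2*p + 40) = p*(p - 2)*(p + 2)*(p^2 - 9*p + 20) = p*(p - 4)*(p - 2)*(p + 2)*(p - 5)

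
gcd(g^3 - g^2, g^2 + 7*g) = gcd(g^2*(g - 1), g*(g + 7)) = g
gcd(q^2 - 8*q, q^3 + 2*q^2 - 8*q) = q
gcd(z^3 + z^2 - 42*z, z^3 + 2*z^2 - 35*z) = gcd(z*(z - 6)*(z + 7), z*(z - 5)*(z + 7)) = z^2 + 7*z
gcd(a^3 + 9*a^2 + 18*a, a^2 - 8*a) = a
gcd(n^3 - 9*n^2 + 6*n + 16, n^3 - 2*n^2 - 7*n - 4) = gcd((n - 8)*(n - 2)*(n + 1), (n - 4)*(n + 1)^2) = n + 1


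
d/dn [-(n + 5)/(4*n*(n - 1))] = (n^2 + 10*n - 5)/(4*n^2*(n^2 - 2*n + 1))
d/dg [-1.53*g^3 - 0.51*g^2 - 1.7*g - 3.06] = -4.59*g^2 - 1.02*g - 1.7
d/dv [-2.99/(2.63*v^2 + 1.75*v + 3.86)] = (15.7274*v + 5.2325)/(2.63*v^2 + 1.75*v + 3.86)^2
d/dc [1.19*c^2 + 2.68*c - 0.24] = 2.38*c + 2.68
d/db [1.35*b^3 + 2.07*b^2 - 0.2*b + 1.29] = 4.05*b^2 + 4.14*b - 0.2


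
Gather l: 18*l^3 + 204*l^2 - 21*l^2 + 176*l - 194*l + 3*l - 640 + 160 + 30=18*l^3 + 183*l^2 - 15*l - 450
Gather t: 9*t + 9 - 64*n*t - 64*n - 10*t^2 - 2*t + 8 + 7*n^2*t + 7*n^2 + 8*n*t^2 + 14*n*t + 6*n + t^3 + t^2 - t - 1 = 7*n^2 - 58*n + t^3 + t^2*(8*n - 9) + t*(7*n^2 - 50*n + 6) + 16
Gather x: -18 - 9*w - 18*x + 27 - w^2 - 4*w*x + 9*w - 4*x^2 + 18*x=-w^2 - 4*w*x - 4*x^2 + 9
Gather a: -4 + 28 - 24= 0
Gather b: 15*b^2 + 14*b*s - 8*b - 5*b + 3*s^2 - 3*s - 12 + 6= 15*b^2 + b*(14*s - 13) + 3*s^2 - 3*s - 6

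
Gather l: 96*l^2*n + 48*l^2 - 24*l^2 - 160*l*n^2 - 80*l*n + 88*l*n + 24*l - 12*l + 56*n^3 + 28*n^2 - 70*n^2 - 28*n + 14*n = l^2*(96*n + 24) + l*(-160*n^2 + 8*n + 12) + 56*n^3 - 42*n^2 - 14*n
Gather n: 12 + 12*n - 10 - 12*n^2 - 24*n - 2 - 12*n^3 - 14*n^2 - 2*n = -12*n^3 - 26*n^2 - 14*n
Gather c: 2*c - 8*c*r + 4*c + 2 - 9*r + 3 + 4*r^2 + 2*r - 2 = c*(6 - 8*r) + 4*r^2 - 7*r + 3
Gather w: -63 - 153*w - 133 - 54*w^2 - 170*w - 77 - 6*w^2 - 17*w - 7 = -60*w^2 - 340*w - 280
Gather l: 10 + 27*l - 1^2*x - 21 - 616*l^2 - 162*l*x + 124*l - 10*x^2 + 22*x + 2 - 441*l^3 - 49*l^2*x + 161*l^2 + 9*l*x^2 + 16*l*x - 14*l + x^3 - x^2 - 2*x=-441*l^3 + l^2*(-49*x - 455) + l*(9*x^2 - 146*x + 137) + x^3 - 11*x^2 + 19*x - 9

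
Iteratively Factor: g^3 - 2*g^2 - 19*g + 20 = (g - 5)*(g^2 + 3*g - 4) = (g - 5)*(g + 4)*(g - 1)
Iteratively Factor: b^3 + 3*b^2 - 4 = (b + 2)*(b^2 + b - 2) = (b + 2)^2*(b - 1)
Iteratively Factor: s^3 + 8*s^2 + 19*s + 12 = (s + 4)*(s^2 + 4*s + 3) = (s + 1)*(s + 4)*(s + 3)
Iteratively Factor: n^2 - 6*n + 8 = (n - 2)*(n - 4)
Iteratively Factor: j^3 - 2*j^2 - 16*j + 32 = (j - 2)*(j^2 - 16) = (j - 2)*(j + 4)*(j - 4)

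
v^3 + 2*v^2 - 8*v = v*(v - 2)*(v + 4)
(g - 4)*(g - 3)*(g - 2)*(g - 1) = g^4 - 10*g^3 + 35*g^2 - 50*g + 24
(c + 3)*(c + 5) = c^2 + 8*c + 15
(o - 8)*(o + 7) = o^2 - o - 56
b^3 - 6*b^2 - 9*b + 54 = (b - 6)*(b - 3)*(b + 3)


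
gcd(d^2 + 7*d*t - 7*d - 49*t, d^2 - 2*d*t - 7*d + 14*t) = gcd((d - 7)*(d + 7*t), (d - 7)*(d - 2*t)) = d - 7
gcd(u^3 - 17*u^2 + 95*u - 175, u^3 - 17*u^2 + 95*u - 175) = u^3 - 17*u^2 + 95*u - 175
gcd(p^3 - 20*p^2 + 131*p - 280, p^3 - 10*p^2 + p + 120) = p^2 - 13*p + 40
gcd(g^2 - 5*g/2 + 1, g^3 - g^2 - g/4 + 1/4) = g - 1/2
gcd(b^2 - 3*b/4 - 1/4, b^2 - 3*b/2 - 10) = 1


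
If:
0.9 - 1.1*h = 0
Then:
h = 0.82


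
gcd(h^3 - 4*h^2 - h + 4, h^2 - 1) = h^2 - 1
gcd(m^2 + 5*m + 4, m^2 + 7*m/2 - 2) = m + 4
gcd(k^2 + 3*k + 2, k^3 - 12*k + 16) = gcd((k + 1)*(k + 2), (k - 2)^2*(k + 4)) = 1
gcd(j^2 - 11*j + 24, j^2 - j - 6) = j - 3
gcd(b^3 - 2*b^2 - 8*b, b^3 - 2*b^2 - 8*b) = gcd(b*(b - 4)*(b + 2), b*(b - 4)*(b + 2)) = b^3 - 2*b^2 - 8*b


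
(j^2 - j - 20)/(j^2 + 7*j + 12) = (j - 5)/(j + 3)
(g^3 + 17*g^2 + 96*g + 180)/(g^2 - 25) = (g^2 + 12*g + 36)/(g - 5)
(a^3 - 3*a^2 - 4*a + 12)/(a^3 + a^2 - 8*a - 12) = (a - 2)/(a + 2)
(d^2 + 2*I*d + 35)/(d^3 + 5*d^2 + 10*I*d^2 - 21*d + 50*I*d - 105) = (d - 5*I)/(d^2 + d*(5 + 3*I) + 15*I)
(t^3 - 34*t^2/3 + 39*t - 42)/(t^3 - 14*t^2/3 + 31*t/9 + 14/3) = 3*(t - 6)/(3*t + 2)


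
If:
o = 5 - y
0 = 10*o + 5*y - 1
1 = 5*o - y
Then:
No Solution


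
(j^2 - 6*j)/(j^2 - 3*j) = (j - 6)/(j - 3)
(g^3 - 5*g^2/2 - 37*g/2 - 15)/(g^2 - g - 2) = (g^2 - 7*g/2 - 15)/(g - 2)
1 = 1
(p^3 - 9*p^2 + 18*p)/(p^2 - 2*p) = (p^2 - 9*p + 18)/(p - 2)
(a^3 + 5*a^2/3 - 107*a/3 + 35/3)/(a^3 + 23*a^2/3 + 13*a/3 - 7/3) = (a - 5)/(a + 1)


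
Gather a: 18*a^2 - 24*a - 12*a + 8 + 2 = 18*a^2 - 36*a + 10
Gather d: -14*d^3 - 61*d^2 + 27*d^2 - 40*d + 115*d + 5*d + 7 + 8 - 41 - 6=-14*d^3 - 34*d^2 + 80*d - 32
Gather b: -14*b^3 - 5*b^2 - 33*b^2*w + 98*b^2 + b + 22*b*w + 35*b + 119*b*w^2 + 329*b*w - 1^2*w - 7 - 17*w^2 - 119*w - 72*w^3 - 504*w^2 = -14*b^3 + b^2*(93 - 33*w) + b*(119*w^2 + 351*w + 36) - 72*w^3 - 521*w^2 - 120*w - 7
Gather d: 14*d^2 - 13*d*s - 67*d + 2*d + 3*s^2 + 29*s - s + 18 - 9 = 14*d^2 + d*(-13*s - 65) + 3*s^2 + 28*s + 9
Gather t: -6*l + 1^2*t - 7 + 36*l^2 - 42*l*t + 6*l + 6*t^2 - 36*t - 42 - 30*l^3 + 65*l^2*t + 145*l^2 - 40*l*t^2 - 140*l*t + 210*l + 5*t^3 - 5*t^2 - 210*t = -30*l^3 + 181*l^2 + 210*l + 5*t^3 + t^2*(1 - 40*l) + t*(65*l^2 - 182*l - 245) - 49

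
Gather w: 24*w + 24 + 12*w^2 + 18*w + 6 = 12*w^2 + 42*w + 30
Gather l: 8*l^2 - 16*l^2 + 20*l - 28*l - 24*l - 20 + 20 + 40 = -8*l^2 - 32*l + 40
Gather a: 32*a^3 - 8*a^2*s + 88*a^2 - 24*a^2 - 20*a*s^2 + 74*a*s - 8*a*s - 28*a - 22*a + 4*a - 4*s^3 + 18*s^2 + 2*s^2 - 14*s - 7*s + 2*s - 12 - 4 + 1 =32*a^3 + a^2*(64 - 8*s) + a*(-20*s^2 + 66*s - 46) - 4*s^3 + 20*s^2 - 19*s - 15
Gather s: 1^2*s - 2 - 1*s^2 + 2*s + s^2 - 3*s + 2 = 0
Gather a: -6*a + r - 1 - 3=-6*a + r - 4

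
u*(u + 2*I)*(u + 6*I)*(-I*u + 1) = -I*u^4 + 9*u^3 + 20*I*u^2 - 12*u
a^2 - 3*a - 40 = (a - 8)*(a + 5)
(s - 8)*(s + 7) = s^2 - s - 56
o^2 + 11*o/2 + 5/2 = (o + 1/2)*(o + 5)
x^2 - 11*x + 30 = (x - 6)*(x - 5)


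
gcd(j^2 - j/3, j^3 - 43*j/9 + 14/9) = j - 1/3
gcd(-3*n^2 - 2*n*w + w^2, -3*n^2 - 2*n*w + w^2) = -3*n^2 - 2*n*w + w^2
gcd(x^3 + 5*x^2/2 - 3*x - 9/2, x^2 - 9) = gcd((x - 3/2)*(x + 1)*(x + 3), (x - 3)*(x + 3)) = x + 3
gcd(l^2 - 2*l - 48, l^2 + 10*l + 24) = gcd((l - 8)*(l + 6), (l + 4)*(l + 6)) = l + 6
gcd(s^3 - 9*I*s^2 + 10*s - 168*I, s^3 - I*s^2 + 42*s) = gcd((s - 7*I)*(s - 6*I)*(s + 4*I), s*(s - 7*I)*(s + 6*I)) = s - 7*I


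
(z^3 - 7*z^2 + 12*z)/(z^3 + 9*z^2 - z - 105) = z*(z - 4)/(z^2 + 12*z + 35)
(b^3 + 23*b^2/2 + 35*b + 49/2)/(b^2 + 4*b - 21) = (2*b^2 + 9*b + 7)/(2*(b - 3))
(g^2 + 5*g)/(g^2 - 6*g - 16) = g*(g + 5)/(g^2 - 6*g - 16)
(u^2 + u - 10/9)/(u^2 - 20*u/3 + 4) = (u + 5/3)/(u - 6)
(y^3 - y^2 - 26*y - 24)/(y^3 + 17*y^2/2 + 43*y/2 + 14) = 2*(y - 6)/(2*y + 7)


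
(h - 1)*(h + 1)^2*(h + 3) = h^4 + 4*h^3 + 2*h^2 - 4*h - 3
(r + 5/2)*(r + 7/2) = r^2 + 6*r + 35/4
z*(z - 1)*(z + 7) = z^3 + 6*z^2 - 7*z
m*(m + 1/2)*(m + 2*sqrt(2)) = m^3 + m^2/2 + 2*sqrt(2)*m^2 + sqrt(2)*m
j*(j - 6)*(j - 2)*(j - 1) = j^4 - 9*j^3 + 20*j^2 - 12*j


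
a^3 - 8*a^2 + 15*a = a*(a - 5)*(a - 3)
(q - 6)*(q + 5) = q^2 - q - 30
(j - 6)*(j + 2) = j^2 - 4*j - 12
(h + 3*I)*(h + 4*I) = h^2 + 7*I*h - 12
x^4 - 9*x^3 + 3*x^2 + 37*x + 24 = (x - 8)*(x - 3)*(x + 1)^2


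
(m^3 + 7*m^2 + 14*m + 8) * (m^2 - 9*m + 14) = m^5 - 2*m^4 - 35*m^3 - 20*m^2 + 124*m + 112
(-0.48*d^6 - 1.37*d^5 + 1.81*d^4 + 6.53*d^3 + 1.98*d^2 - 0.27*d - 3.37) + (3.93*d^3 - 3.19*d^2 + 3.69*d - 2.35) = -0.48*d^6 - 1.37*d^5 + 1.81*d^4 + 10.46*d^3 - 1.21*d^2 + 3.42*d - 5.72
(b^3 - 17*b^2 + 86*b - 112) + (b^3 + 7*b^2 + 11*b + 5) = 2*b^3 - 10*b^2 + 97*b - 107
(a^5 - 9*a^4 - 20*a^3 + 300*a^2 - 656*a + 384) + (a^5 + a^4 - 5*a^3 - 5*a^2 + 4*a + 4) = 2*a^5 - 8*a^4 - 25*a^3 + 295*a^2 - 652*a + 388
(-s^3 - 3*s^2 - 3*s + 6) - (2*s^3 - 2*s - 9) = -3*s^3 - 3*s^2 - s + 15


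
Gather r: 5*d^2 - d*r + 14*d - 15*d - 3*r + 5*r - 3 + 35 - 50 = 5*d^2 - d + r*(2 - d) - 18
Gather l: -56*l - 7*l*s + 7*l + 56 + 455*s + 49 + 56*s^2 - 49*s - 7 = l*(-7*s - 49) + 56*s^2 + 406*s + 98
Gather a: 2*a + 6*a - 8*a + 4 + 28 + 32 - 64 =0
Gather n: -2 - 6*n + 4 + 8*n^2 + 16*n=8*n^2 + 10*n + 2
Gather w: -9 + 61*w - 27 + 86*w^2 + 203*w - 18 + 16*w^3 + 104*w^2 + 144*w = 16*w^3 + 190*w^2 + 408*w - 54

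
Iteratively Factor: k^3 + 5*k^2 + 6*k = (k + 3)*(k^2 + 2*k) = k*(k + 3)*(k + 2)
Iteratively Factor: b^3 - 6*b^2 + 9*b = (b - 3)*(b^2 - 3*b) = b*(b - 3)*(b - 3)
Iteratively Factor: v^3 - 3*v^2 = (v - 3)*(v^2) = v*(v - 3)*(v)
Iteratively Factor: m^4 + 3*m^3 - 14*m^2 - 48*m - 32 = (m + 2)*(m^3 + m^2 - 16*m - 16) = (m + 2)*(m + 4)*(m^2 - 3*m - 4) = (m - 4)*(m + 2)*(m + 4)*(m + 1)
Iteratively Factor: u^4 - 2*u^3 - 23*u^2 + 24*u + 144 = (u + 3)*(u^3 - 5*u^2 - 8*u + 48) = (u - 4)*(u + 3)*(u^2 - u - 12) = (u - 4)*(u + 3)^2*(u - 4)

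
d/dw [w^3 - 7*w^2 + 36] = w*(3*w - 14)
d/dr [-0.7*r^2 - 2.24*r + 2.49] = -1.4*r - 2.24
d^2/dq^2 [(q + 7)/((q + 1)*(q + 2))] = 2*(q^3 + 21*q^2 + 57*q + 43)/(q^6 + 9*q^5 + 33*q^4 + 63*q^3 + 66*q^2 + 36*q + 8)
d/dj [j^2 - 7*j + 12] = 2*j - 7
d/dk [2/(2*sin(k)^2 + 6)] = -4*sin(2*k)/(cos(2*k) - 7)^2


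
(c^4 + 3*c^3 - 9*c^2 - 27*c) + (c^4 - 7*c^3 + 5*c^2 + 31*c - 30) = 2*c^4 - 4*c^3 - 4*c^2 + 4*c - 30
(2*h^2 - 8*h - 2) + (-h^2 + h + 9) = h^2 - 7*h + 7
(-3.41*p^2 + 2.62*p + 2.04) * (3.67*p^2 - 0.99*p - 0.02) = -12.5147*p^4 + 12.9913*p^3 + 4.9612*p^2 - 2.072*p - 0.0408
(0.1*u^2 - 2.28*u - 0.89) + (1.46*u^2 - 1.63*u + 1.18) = 1.56*u^2 - 3.91*u + 0.29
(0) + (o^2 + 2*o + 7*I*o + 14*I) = o^2 + 2*o + 7*I*o + 14*I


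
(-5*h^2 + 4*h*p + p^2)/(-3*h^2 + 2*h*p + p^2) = (5*h + p)/(3*h + p)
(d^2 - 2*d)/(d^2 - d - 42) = d*(2 - d)/(-d^2 + d + 42)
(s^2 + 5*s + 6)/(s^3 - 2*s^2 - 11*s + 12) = (s + 2)/(s^2 - 5*s + 4)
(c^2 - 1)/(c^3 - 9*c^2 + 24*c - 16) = (c + 1)/(c^2 - 8*c + 16)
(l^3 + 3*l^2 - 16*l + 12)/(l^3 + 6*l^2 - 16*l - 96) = (l^2 - 3*l + 2)/(l^2 - 16)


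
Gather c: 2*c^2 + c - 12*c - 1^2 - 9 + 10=2*c^2 - 11*c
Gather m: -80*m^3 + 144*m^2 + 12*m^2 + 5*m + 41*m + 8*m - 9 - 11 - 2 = -80*m^3 + 156*m^2 + 54*m - 22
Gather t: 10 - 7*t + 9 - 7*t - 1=18 - 14*t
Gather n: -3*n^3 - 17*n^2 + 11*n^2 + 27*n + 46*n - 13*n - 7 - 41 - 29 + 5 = -3*n^3 - 6*n^2 + 60*n - 72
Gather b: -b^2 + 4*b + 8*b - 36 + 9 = -b^2 + 12*b - 27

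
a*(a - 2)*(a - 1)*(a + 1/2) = a^4 - 5*a^3/2 + a^2/2 + a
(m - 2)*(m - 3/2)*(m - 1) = m^3 - 9*m^2/2 + 13*m/2 - 3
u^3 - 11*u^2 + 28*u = u*(u - 7)*(u - 4)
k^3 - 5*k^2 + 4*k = k*(k - 4)*(k - 1)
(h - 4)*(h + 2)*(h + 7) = h^3 + 5*h^2 - 22*h - 56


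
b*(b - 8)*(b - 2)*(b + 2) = b^4 - 8*b^3 - 4*b^2 + 32*b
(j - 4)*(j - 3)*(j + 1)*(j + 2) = j^4 - 4*j^3 - 7*j^2 + 22*j + 24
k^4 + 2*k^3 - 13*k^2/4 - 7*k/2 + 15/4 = (k - 1)^2*(k + 3/2)*(k + 5/2)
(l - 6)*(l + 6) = l^2 - 36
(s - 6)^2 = s^2 - 12*s + 36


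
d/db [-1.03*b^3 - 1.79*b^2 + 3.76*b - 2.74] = -3.09*b^2 - 3.58*b + 3.76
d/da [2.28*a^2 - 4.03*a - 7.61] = 4.56*a - 4.03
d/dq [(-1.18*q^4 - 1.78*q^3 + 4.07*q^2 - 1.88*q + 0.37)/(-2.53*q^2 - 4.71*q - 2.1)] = (5.9708*q^5 + 21.1768*q^4 + 26.6796*q^3 - 12.7121*q^2 - 15.2218*q + 5.6907)/(6.4009*q^4 + 23.8326*q^3 + 32.8101*q^2 + 19.782*q + 4.41)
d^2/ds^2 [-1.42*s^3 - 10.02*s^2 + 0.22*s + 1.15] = -8.52*s - 20.04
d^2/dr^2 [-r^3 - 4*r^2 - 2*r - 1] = -6*r - 8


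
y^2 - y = y*(y - 1)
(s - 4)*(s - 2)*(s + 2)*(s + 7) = s^4 + 3*s^3 - 32*s^2 - 12*s + 112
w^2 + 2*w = w*(w + 2)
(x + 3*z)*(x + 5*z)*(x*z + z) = x^3*z + 8*x^2*z^2 + x^2*z + 15*x*z^3 + 8*x*z^2 + 15*z^3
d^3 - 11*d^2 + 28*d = d*(d - 7)*(d - 4)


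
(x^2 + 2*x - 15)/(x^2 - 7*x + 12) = (x + 5)/(x - 4)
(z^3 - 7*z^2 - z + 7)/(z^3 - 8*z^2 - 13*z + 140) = (z^2 - 1)/(z^2 - z - 20)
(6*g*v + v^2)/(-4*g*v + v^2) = (6*g + v)/(-4*g + v)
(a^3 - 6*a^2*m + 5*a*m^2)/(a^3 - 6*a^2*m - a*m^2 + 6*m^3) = a*(a - 5*m)/(a^2 - 5*a*m - 6*m^2)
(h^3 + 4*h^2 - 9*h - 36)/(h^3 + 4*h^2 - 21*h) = (h^2 + 7*h + 12)/(h*(h + 7))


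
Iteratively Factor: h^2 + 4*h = (h + 4)*(h)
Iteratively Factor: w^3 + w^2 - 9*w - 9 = (w + 3)*(w^2 - 2*w - 3) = (w + 1)*(w + 3)*(w - 3)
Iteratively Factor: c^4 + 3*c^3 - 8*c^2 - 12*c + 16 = (c - 1)*(c^3 + 4*c^2 - 4*c - 16) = (c - 2)*(c - 1)*(c^2 + 6*c + 8) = (c - 2)*(c - 1)*(c + 2)*(c + 4)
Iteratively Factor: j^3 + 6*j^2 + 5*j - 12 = (j + 4)*(j^2 + 2*j - 3) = (j - 1)*(j + 4)*(j + 3)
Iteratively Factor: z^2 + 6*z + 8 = (z + 4)*(z + 2)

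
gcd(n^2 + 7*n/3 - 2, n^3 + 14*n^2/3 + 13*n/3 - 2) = n + 3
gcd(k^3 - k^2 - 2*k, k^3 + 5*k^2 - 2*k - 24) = k - 2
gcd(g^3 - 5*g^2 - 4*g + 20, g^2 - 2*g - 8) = g + 2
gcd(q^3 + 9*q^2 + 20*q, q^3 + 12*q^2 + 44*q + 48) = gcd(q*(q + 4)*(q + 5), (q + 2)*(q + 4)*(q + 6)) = q + 4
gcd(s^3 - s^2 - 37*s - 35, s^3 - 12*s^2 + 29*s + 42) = s^2 - 6*s - 7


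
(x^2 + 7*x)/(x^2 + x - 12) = x*(x + 7)/(x^2 + x - 12)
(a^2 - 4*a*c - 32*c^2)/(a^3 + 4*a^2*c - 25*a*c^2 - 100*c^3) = (a - 8*c)/(a^2 - 25*c^2)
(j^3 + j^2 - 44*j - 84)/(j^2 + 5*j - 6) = (j^2 - 5*j - 14)/(j - 1)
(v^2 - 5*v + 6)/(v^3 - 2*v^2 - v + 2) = (v - 3)/(v^2 - 1)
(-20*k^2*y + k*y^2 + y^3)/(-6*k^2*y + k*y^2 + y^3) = (-20*k^2 + k*y + y^2)/(-6*k^2 + k*y + y^2)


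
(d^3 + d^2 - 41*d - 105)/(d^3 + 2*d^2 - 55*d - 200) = (d^2 - 4*d - 21)/(d^2 - 3*d - 40)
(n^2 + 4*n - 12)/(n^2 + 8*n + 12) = (n - 2)/(n + 2)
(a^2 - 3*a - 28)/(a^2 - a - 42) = (a + 4)/(a + 6)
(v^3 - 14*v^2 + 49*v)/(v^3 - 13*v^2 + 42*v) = (v - 7)/(v - 6)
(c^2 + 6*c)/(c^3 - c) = (c + 6)/(c^2 - 1)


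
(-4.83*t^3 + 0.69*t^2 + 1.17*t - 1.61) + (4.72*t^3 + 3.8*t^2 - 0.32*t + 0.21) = -0.11*t^3 + 4.49*t^2 + 0.85*t - 1.4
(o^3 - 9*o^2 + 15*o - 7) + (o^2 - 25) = o^3 - 8*o^2 + 15*o - 32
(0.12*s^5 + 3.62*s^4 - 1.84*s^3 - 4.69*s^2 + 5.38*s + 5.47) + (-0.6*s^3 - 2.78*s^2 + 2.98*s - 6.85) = 0.12*s^5 + 3.62*s^4 - 2.44*s^3 - 7.47*s^2 + 8.36*s - 1.38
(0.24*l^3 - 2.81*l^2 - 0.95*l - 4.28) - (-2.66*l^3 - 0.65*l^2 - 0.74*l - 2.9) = 2.9*l^3 - 2.16*l^2 - 0.21*l - 1.38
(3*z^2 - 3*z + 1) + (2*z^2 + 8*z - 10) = 5*z^2 + 5*z - 9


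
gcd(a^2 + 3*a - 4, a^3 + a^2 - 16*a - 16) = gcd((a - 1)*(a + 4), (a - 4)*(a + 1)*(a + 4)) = a + 4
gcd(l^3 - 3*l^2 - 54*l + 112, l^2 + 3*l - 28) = l + 7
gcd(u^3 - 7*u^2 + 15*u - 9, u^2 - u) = u - 1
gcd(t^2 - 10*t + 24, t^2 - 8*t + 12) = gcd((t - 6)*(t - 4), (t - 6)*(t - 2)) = t - 6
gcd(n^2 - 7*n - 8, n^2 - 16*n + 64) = n - 8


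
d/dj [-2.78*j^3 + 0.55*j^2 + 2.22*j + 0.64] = -8.34*j^2 + 1.1*j + 2.22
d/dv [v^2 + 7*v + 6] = 2*v + 7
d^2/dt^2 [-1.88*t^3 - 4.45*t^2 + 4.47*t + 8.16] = -11.28*t - 8.9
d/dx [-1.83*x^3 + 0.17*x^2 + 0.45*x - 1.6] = -5.49*x^2 + 0.34*x + 0.45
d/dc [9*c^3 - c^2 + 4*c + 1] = 27*c^2 - 2*c + 4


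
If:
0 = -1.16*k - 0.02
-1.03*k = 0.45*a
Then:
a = 0.04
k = -0.02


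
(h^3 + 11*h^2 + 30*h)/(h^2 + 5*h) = h + 6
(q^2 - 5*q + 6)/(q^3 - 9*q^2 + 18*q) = (q - 2)/(q*(q - 6))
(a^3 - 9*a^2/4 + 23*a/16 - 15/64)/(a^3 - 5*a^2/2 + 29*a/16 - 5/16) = (a - 3/4)/(a - 1)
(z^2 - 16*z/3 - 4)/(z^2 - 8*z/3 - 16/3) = (-3*z^2 + 16*z + 12)/(-3*z^2 + 8*z + 16)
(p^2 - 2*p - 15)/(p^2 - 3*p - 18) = (p - 5)/(p - 6)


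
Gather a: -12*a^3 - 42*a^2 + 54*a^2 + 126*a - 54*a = -12*a^3 + 12*a^2 + 72*a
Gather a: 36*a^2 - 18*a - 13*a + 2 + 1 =36*a^2 - 31*a + 3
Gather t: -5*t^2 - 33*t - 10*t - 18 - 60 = -5*t^2 - 43*t - 78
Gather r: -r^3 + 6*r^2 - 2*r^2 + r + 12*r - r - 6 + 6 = -r^3 + 4*r^2 + 12*r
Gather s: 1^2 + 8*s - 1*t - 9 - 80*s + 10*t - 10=-72*s + 9*t - 18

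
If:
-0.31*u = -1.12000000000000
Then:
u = 3.61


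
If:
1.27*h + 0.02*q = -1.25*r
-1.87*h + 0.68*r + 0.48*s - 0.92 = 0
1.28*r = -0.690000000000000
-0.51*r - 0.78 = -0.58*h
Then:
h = 0.87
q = -21.61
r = -0.54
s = 6.07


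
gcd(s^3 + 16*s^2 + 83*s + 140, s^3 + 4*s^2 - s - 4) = s + 4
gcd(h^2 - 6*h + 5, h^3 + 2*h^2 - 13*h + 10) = h - 1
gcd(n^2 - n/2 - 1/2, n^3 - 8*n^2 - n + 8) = n - 1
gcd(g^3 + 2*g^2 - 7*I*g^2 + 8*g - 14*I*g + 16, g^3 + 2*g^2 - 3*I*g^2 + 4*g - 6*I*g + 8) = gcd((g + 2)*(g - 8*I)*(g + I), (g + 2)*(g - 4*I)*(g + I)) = g^2 + g*(2 + I) + 2*I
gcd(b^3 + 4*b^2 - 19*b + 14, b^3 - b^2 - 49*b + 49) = b^2 + 6*b - 7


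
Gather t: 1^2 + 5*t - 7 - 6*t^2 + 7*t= -6*t^2 + 12*t - 6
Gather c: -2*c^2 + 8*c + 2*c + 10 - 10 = -2*c^2 + 10*c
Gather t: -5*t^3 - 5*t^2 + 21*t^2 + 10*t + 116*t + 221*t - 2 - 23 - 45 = -5*t^3 + 16*t^2 + 347*t - 70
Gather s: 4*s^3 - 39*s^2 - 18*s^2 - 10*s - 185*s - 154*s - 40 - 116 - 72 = 4*s^3 - 57*s^2 - 349*s - 228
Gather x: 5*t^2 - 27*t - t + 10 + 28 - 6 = 5*t^2 - 28*t + 32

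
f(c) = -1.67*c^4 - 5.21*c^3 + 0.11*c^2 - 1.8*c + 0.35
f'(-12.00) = 9287.88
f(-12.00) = -25588.45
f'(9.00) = -6135.57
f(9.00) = -14761.90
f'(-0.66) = -6.83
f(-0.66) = 2.77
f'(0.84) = -16.60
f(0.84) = -5.00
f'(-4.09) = 192.87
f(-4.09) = -101.31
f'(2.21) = -149.76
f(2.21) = -99.16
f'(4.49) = -920.58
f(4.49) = -1155.86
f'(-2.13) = -8.63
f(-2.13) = 20.66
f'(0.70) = -11.60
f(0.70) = -3.04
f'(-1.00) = -10.97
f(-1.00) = 5.80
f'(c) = -6.68*c^3 - 15.63*c^2 + 0.22*c - 1.8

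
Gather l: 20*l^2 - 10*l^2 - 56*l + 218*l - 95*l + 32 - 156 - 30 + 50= 10*l^2 + 67*l - 104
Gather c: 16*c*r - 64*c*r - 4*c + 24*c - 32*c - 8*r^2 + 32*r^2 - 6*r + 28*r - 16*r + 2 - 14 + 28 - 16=c*(-48*r - 12) + 24*r^2 + 6*r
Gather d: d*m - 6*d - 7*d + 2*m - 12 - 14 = d*(m - 13) + 2*m - 26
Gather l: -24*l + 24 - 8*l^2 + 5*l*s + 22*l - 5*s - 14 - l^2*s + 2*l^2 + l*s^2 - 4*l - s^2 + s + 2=l^2*(-s - 6) + l*(s^2 + 5*s - 6) - s^2 - 4*s + 12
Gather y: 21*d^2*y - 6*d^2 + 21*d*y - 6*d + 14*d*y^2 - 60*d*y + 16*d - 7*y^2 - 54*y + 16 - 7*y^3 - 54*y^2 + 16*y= -6*d^2 + 10*d - 7*y^3 + y^2*(14*d - 61) + y*(21*d^2 - 39*d - 38) + 16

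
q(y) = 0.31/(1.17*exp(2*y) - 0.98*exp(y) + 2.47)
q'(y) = 0.31*(-2.34*exp(2*y) + 0.98*exp(y))/(1.17*exp(2*y) - 0.98*exp(y) + 2.47)^2 = (0.3038 - 0.7254*exp(y))*exp(y)/(1.17*exp(2*y) - 0.98*exp(y) + 2.47)^2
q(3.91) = 0.00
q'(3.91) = -0.00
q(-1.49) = 0.13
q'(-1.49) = 0.01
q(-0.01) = 0.12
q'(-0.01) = -0.06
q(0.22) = 0.10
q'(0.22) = -0.08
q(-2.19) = 0.13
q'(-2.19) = 0.00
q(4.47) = 0.00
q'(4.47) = -0.00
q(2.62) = 0.00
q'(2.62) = -0.00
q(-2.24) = 0.13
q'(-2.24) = 0.00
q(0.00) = 0.12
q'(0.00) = -0.06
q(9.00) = 0.00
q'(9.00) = 0.00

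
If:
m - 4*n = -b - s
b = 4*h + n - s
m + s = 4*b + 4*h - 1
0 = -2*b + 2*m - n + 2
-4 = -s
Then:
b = 9/22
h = 73/88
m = -1/22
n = 12/11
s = 4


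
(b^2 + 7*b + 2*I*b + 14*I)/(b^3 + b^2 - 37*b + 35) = (b + 2*I)/(b^2 - 6*b + 5)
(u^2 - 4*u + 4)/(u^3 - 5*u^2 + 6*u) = (u - 2)/(u*(u - 3))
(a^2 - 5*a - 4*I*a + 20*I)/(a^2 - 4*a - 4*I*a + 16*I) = (a - 5)/(a - 4)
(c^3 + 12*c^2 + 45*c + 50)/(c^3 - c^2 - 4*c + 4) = (c^2 + 10*c + 25)/(c^2 - 3*c + 2)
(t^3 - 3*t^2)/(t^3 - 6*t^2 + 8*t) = t*(t - 3)/(t^2 - 6*t + 8)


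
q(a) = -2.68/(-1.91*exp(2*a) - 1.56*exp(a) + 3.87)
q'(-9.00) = 0.00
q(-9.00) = -0.69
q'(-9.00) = 0.00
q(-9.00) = -0.69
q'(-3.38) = -0.01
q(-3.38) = -0.70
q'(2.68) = -0.01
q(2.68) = 0.01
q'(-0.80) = -0.51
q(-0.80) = -0.96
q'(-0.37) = -2.20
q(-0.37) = -1.42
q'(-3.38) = -0.01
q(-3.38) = -0.70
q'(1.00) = -0.41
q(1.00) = 0.19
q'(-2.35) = -0.04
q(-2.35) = -0.72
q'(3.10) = -0.01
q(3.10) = 0.00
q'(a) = -2.68*(3.82*exp(2*a) + 1.56*exp(a))/(-1.91*exp(2*a) - 1.56*exp(a) + 3.87)^2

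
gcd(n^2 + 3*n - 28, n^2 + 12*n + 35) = n + 7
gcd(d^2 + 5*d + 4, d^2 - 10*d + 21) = 1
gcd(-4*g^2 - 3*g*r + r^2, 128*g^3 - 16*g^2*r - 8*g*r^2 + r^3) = -4*g + r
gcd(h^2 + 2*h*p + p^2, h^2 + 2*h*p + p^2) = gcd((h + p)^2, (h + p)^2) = h^2 + 2*h*p + p^2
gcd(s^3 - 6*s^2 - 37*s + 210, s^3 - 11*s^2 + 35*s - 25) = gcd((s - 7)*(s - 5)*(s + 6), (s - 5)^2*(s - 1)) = s - 5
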